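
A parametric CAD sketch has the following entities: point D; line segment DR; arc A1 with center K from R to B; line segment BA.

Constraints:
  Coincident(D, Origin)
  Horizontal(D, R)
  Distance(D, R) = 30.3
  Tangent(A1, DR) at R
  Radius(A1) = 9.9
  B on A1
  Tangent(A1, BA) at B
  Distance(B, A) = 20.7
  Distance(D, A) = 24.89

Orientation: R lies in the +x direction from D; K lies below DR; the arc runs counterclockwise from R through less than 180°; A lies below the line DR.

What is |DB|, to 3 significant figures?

22.4

D is at the origin; DR is horizontal with |DR| = 30.3 and R on the +x side, so R = (30.3, 0.00). Tangency of A1 to DR means the radius KR is perpendicular to DR, so K = R + (0, -9.9) = (30.3, -9.90). Since KB ⟂ BA (tangency), |KA| = √(9.9² + 20.7²) = 22.9 regardless of where B sits on A1. So A lies on both circle(D, 24.89) and circle(K, 22.9); the below-DR intersection is A = (11.0, -22.3). B is the foot of the tangent from A: B = (21.9, -4.70).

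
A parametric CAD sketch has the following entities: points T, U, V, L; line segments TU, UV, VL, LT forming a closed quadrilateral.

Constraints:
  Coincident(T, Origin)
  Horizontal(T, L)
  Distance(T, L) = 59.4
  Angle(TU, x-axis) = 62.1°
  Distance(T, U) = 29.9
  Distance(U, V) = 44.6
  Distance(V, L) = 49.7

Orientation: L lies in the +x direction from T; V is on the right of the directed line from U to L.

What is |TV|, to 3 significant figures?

22.4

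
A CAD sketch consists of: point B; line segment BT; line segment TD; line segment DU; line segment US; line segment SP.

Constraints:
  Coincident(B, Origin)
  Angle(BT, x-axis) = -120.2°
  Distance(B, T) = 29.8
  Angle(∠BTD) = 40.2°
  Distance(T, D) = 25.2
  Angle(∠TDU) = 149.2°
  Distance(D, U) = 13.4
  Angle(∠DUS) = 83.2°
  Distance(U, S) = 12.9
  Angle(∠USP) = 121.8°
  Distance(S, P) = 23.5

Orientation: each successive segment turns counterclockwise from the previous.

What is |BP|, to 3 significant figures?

17.9

B is at the origin; BT runs at -120.2° with length 29.8, so T = (-15.0, -25.8). ∠BTD = 40.2° gives TD at 19.6° from the x-axis; with |TD| = 25.2, D = (8.75, -17.3). ∠TDU = 149.2° gives DU at 50.4° from the x-axis; with |DU| = 13.4, U = (17.3, -6.98). ∠DUS = 83.2° gives US at 147° from the x-axis; with |US| = 12.9, S = (6.45, 0.0109). ∠USP = 121.8° gives SP at -155° from the x-axis; with |SP| = 23.5, P = (-14.8, -10.1). Then |BP| = |P − B| = 17.9.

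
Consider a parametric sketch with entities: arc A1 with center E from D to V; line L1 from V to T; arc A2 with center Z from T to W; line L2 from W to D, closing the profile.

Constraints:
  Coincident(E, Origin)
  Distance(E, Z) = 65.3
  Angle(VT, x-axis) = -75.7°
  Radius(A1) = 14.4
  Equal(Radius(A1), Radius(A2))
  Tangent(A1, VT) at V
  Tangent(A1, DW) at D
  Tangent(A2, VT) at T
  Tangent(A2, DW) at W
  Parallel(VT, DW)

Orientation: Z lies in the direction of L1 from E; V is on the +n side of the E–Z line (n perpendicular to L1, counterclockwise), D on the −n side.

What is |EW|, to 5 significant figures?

66.869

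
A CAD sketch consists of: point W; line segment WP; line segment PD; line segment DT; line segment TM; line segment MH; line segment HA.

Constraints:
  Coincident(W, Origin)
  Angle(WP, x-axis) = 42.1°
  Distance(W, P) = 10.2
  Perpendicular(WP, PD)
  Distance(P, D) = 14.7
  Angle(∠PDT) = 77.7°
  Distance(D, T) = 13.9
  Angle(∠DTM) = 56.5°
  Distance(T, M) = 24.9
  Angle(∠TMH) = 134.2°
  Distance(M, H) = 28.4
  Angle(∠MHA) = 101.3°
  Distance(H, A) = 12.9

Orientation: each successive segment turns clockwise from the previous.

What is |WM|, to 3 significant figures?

15.5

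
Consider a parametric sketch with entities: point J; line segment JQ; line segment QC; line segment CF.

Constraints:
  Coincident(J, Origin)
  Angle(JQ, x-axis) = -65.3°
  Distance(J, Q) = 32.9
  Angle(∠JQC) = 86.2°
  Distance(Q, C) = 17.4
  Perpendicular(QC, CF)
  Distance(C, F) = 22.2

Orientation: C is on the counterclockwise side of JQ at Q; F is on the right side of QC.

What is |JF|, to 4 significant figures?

57.09

∠JQC = 86.2°, so QC runs at -65.3° + (180° − 86.2°) = 28.50° from the x-axis; with |QC| = 17.4, C = Q + 17.4·(cos 28.50°, sin 28.50°) = (29.04, -21.59). The perpendicularity gives CF at right angles to QC; with |CF| = 22.2 on the right of QC, F = C + 22.2·(0.4772, -0.8788) = (39.63, -41.10). Then |JF| = |F − J| = 57.09.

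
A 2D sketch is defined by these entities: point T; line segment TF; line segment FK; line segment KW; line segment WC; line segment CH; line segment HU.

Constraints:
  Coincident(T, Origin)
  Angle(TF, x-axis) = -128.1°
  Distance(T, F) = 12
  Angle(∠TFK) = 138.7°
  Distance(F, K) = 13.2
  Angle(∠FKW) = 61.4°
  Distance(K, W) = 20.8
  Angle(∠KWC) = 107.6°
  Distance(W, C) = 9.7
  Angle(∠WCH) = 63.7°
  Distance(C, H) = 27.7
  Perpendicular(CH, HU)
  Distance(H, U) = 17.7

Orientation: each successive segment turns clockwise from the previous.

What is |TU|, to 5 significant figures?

33.720

T is at the origin; TF runs at -128.1° with length 12.0, so F = (-7.4044, -9.4432). ∠TFK = 138.7° gives FK at -169.40° from the x-axis; with |FK| = 13.2, K = (-20.379, -11.871). ∠FKW = 61.4° gives KW at 72.000° from the x-axis; with |KW| = 20.8, W = (-13.952, 7.9106). ∠KWC = 107.6° gives WC at -0.40000° from the x-axis; with |WC| = 9.7, C = (-4.2519, 7.8429). ∠WCH = 63.7° gives CH at -116.70° from the x-axis; with |CH| = 27.7, H = (-16.698, -16.904). The perpendicularity gives HU at right angles to CH, so HU runs at 153.30°; with |HU| = 17.7, U = (-32.511, -8.9506). Then |TU| = |U − T| = 33.720.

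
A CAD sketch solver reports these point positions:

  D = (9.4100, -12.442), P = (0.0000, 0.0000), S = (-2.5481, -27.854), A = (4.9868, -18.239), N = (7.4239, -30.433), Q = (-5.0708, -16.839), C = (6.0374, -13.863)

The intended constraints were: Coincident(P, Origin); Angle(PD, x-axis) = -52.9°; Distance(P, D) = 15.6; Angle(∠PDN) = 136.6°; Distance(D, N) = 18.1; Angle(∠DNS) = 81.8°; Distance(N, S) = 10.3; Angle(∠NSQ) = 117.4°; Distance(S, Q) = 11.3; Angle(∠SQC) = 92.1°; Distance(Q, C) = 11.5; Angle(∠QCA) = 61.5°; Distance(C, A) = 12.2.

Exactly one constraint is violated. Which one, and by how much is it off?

Distance(C, A) = 12.2 — off by 7.70.

P = (0.00, 0.00) ✓; PD at -52.90° ✓; |PD| = 15.60 ✓; ∠PDN = 136.6° ✓; |DN| = 18.10 ✓; ∠DNS = 81.80° ✓; |NS| = 10.30 ✓; ∠NSQ = 117.4° ✓; |SQ| = 11.30 ✓; ∠SQC = 92.10° ✓; |QC| = 11.50 ✓; ∠QCA = 61.50° ✓; |CA| = 4.500 ✗.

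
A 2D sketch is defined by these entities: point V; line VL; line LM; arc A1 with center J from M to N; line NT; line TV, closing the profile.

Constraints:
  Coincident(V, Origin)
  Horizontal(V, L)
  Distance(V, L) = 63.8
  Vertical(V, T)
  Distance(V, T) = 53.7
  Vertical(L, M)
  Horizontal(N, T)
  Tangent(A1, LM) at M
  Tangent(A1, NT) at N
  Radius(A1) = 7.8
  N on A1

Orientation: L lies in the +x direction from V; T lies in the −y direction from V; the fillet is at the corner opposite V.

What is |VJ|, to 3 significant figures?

72.4

VT is vertical with |VT| = 53.7 and T on the −y side, so T = (0.00, -53.7). The virtual corner opposite V is at (63.8, -53.7). A1 meets LM tangentially, so JM is at right angles to LM and the tangent condition forces JN to be normal to NT, with radius 7.8, so the center J sits 7.8 in from both sides at J = (56.0, -45.9). Then |VJ| = |J − V| = 72.4.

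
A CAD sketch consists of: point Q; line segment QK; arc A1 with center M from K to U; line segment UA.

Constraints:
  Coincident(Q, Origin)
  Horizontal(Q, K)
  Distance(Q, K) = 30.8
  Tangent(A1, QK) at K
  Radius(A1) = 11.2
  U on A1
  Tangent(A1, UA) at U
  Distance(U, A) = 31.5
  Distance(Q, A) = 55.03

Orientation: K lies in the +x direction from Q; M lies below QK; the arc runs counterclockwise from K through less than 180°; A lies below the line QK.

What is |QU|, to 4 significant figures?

25.58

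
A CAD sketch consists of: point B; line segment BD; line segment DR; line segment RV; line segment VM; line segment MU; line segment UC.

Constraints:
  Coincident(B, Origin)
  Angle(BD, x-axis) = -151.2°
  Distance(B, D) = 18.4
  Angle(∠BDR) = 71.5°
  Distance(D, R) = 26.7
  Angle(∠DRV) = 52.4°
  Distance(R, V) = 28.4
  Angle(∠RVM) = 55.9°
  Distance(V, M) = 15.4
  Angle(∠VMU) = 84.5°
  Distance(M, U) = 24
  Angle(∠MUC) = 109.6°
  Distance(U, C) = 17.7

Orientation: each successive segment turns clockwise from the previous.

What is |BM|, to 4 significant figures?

9.657

∠DRV = 52.4° gives RV at -27.30° from the x-axis; with |RV| = 28.4, V = (4.339, 4.380). ∠RVM = 55.9° gives VM at -151.4° from the x-axis; with |VM| = 15.4, M = (-9.182, -2.992). Then |BM| = |M − B| = 9.657.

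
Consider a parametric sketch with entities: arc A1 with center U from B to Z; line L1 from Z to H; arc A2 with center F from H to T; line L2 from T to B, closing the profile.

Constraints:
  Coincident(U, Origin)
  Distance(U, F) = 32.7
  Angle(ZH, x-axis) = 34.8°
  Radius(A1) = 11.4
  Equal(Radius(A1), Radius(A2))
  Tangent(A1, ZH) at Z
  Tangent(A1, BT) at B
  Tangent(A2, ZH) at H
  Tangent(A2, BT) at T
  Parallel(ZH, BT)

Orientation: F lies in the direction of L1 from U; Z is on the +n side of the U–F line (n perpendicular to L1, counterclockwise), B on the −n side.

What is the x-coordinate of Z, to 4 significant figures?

-6.506

The slot axis is L1's direction at 34.8°, so u = (cos 34.8°, sin 34.8°) = (0.8211, 0.5707) and n = (−sin 34.8°, cos 34.8°) = (-0.5707, 0.8211). U is at the origin and F lies 32.7 along u from U, so F = 32.7·u = (26.85, 18.66). Tangency of A1 to both parallel lines with radius 11.4 puts Z and B at U ± 11.4·n: Z = (-6.506, 9.361), B = (6.506, -9.361). So Z.x = -6.506.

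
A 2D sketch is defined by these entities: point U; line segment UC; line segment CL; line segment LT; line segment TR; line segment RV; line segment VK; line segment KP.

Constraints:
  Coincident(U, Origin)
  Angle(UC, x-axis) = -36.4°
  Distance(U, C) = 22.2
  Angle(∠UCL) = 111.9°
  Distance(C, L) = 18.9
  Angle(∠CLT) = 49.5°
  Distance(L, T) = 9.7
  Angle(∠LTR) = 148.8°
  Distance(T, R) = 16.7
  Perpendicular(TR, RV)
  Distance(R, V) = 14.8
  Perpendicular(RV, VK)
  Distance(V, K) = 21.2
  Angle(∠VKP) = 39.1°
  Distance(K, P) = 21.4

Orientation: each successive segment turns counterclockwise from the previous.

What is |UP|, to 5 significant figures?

13.934

U is at the origin; UC runs at -36.4° with length 22.2, so C = (17.869, -13.174). ∠UCL = 111.9° gives CL at 31.700° from the x-axis; with |CL| = 18.9, L = (33.949, -3.2425). ∠CLT = 49.5° gives LT at 162.20° from the x-axis; with |LT| = 9.7, T = (24.713, -0.27724). ∠LTR = 148.8° gives TR at -166.60° from the x-axis; with |TR| = 16.7, R = (8.4680, -4.1474). The perpendicularity gives RV at right angles to TR, so RV runs at -76.600°; with |RV| = 14.8, V = (11.898, -18.545). RV is perpendicular to VK, so VK runs at 13.400°; with |VK| = 21.2, K = (32.521, -13.631). ∠VKP = 39.1° gives KP at 154.30° from the x-axis; with |KP| = 21.4, P = (13.238, -4.3512). Then |UP| = |P − U| = 13.934.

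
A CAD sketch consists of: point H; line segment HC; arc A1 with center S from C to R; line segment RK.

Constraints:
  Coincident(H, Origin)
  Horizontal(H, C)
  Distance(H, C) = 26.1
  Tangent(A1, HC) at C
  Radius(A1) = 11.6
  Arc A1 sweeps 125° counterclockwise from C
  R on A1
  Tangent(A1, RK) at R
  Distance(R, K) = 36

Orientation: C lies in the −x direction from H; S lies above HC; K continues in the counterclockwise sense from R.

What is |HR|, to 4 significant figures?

24.67

H is at the origin; H and C share the same y with |HC| = 26.1 and C on the −x side, so C = (-26.10, 0.000). Since A1 is tangent to HC there, SC ⟂ HC, so S = C + (0, 11.6) = (-26.10, 11.60). On A1, C sits at bearing -90° from S; a 125° counterclockwise sweep puts R at bearing 35°, so R = S + 11.6·(cos 35°, sin 35°) = (-16.60, 18.25). Then |HR| = |R − H| = 24.67.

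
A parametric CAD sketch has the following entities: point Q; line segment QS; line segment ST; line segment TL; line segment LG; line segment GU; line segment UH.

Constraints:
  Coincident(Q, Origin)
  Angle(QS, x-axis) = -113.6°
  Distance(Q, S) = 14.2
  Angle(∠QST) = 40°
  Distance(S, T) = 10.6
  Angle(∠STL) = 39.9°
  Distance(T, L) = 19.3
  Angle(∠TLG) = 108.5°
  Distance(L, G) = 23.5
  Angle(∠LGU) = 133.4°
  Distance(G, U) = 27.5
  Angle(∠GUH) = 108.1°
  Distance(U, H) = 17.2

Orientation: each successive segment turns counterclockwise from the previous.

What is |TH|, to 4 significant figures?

43.67

∠LGU = 133.4° gives GU at -75.40° from the x-axis; with |GU| = 27.5, U = (-20.48, -50.33). ∠GUH = 108.1° gives UH at -3.500° from the x-axis; with |UH| = 17.2, H = (-3.310, -51.38). Then |TH| = |H − T| = 43.67.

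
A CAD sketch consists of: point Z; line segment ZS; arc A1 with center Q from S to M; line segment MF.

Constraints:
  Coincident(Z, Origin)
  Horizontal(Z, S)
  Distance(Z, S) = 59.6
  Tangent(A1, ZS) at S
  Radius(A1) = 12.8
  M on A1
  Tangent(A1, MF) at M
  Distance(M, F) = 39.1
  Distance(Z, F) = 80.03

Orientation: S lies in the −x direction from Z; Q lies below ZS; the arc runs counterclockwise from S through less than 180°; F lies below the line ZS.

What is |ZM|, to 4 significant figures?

73.69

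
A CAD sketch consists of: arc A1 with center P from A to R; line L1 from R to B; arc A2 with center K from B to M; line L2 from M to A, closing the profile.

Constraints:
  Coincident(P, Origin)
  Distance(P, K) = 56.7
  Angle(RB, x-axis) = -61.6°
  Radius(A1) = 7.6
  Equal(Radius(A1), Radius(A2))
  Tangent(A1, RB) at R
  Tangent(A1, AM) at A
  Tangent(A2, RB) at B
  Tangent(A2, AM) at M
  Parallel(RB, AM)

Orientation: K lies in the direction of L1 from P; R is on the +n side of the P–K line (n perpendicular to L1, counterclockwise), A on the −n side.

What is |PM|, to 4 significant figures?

57.21

The slot axis is L1's direction at -61.6°, so u = (cos -61.6°, sin -61.6°) = (0.4756, -0.8796) and n = (−sin -61.6°, cos -61.6°) = (0.8796, 0.4756). P is at the origin and K lies 56.7 along u from P, so K = 56.7·u = (26.97, -49.88). Tangency of A1 to both parallel lines with radius 7.6 puts R and A at P ± 7.6·n: R = (6.685, 3.615), A = (-6.685, -3.615). Equal radii place B and M the same way about K: B = K + 7.6·n = (33.65, -46.26), M = K − 7.6·n = (20.28, -53.49). Then |PM| = |M − P| = 57.21.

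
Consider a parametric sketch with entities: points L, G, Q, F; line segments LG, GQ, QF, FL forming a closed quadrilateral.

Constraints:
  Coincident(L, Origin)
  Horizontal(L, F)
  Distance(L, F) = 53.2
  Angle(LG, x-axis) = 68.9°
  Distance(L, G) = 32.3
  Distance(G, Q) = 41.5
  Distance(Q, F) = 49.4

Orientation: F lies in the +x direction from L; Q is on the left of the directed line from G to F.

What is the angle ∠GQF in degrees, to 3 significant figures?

68.1°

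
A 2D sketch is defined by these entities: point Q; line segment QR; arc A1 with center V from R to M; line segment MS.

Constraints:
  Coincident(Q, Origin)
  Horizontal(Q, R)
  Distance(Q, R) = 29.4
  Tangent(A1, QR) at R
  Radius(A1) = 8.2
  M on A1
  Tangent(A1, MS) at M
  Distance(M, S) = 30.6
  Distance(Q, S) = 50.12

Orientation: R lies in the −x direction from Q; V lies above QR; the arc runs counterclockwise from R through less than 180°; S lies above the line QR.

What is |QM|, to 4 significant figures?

24.00

Q is at the origin; QR is horizontal with |QR| = 29.4 and R on the −x side, so R = (-29.40, 0.000). Since A1 is tangent to QR there, VR ⟂ QR, so V = R + (0, 8.2) = (-29.40, 8.200). Since VM ⟂ MS (tangency), |VS| = √(8.2² + 30.6²) = 31.68 regardless of where M sits on A1. So S lies on both circle(Q, 50.12) and circle(V, 31.68); the above-QR intersection is S = (-30.38, 39.86). M is the foot of the tangent from S: M = (-21.55, 10.57).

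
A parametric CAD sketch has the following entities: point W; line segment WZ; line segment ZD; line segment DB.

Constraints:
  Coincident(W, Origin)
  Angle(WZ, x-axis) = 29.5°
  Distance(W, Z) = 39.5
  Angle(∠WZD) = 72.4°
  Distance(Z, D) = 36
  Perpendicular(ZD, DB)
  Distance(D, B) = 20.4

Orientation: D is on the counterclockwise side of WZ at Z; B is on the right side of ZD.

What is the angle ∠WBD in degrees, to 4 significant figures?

22.51°

W is at the origin; WZ runs at 29.5° with length 39.5, so Z = 39.5·(cos 29.5°, sin 29.5°) = (34.38, 19.45). ∠WZD = 72.4°, so ZD runs at 29.5° + (180° − 72.4°) = 137.1° from the x-axis; with |ZD| = 36.0, D = Z + 36.0·(cos 137.1°, sin 137.1°) = (8.008, 43.96). ZD is perpendicular to DB; with |DB| = 20.4 on the right of ZD, B = D + 20.4·(0.6807, 0.7325) = (21.89, 58.90). Then cos ∠WBD = BW·BD / (|BW||BD|), giving 22.51°.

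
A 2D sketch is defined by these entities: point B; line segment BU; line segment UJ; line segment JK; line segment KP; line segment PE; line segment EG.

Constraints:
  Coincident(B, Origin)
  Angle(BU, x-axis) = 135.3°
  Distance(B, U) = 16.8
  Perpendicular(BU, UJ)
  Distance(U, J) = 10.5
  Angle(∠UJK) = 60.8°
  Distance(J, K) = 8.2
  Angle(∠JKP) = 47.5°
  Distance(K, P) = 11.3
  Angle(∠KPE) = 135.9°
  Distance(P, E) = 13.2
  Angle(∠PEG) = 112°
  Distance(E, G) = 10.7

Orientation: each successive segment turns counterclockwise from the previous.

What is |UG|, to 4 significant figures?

24.35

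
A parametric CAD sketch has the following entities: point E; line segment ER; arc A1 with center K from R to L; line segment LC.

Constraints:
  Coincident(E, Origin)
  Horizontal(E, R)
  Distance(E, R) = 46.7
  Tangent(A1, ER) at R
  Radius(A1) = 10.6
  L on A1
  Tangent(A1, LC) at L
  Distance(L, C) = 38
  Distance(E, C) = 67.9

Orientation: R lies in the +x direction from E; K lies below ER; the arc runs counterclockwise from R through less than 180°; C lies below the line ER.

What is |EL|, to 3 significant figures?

38.8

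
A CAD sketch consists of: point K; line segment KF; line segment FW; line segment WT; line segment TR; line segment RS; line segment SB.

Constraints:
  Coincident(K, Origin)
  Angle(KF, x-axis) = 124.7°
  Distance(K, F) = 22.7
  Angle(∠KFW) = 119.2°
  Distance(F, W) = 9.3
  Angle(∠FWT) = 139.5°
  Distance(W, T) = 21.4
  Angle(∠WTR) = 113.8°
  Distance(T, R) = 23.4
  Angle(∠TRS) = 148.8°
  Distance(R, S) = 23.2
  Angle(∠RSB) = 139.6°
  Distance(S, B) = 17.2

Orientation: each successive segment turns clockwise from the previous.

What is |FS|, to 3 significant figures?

51.9

K is at the origin; KF runs at 124.7° with length 22.7, so F = (-12.9, 18.7). ∠KFW = 119.2° gives FW at 63.9° from the x-axis; with |FW| = 9.3, W = (-8.83, 27.0). ∠FWT = 139.5° gives WT at 23.4° from the x-axis; with |WT| = 21.4, T = (10.8, 35.5). ∠WTR = 113.8° gives TR at -42.8° from the x-axis; with |TR| = 23.4, R = (28.0, 19.6). ∠TRS = 148.8° gives RS at -74.0° from the x-axis; with |RS| = 23.2, S = (34.4, -2.69). Then |FS| = |S − F| = 51.9.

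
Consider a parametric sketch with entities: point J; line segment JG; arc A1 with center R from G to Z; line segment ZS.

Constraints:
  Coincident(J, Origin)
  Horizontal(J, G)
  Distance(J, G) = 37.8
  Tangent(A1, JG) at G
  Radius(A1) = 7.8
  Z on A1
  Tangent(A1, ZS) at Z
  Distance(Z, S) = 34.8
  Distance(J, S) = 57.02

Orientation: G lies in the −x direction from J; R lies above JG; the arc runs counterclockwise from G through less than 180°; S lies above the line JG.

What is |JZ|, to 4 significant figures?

31.56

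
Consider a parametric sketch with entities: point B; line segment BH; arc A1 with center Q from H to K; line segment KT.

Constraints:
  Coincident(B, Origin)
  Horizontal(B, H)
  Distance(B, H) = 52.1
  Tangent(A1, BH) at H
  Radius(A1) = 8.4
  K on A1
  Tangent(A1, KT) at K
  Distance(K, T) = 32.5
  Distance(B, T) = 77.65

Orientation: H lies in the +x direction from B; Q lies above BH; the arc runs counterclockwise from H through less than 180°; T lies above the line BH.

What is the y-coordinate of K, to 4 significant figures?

6.502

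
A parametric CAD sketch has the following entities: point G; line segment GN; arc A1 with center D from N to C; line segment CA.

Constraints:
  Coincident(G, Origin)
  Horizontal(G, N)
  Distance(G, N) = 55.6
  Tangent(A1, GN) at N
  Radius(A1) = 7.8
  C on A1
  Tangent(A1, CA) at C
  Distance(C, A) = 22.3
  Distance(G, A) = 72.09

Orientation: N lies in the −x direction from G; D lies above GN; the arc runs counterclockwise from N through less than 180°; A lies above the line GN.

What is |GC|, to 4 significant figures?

51.87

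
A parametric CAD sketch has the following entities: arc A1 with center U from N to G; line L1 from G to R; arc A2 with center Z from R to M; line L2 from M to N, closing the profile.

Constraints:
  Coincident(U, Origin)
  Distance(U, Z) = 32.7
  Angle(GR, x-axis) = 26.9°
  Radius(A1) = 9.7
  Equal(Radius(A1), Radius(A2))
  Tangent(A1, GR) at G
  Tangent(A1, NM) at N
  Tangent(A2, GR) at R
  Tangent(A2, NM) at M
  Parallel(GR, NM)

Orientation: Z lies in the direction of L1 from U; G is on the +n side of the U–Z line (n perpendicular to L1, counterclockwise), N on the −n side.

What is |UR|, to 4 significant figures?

34.11

The slot axis is L1's direction at 26.9°, so u = (cos 26.9°, sin 26.9°) = (0.8918, 0.4524) and n = (−sin 26.9°, cos 26.9°) = (-0.4524, 0.8918). U is at the origin and Z lies 32.7 along u from U, so Z = 32.7·u = (29.16, 14.79). Tangency of A1 to both parallel lines with radius 9.7 puts G and N at U ± 9.7·n: G = (-4.389, 8.650), N = (4.389, -8.650). Equal radii place R and M the same way about Z: R = Z + 9.7·n = (24.77, 23.45), M = Z − 9.7·n = (33.55, 6.144). Then |UR| = |R − U| = 34.11.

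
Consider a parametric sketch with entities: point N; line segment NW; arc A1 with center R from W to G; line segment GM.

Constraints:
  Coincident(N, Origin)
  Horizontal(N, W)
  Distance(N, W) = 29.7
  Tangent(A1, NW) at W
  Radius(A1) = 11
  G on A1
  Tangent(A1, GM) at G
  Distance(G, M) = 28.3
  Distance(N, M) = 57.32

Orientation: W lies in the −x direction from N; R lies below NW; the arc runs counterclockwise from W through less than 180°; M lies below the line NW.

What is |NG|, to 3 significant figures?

42.0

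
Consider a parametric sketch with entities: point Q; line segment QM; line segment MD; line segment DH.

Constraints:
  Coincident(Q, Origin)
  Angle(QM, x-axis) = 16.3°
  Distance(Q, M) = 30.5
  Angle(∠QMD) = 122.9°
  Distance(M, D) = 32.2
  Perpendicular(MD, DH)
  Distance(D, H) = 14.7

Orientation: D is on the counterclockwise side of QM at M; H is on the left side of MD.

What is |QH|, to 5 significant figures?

49.972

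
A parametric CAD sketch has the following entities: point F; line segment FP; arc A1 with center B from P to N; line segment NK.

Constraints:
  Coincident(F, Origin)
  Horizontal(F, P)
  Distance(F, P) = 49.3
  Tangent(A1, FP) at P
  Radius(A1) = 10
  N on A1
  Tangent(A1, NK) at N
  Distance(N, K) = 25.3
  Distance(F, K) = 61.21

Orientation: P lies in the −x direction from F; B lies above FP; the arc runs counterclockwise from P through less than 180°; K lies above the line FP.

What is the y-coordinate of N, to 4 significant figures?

13.44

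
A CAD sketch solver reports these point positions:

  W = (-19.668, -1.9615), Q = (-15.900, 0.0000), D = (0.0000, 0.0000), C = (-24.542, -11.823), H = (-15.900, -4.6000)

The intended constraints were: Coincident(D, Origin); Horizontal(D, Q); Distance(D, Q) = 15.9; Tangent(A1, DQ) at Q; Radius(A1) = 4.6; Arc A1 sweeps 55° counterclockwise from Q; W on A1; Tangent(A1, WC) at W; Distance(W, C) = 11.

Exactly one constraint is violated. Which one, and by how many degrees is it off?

Tangent(A1, WC) at W — off by 8.70°.

D = (0.00, 0.00) ✓; D.y = 0.00, Q.y = 0.00 ✓; |DQ| = 15.90 ✓; ∠(HQ, QD) = 90.00° ✓; |HQ| = 4.600 ✓; bearing(H→W) − bearing(H→Q) = 55.00° ✓; |HW| = 4.600 ✓; ∠(HW, WC) = 81.30° ✗; |WC| = 11.00 ✓.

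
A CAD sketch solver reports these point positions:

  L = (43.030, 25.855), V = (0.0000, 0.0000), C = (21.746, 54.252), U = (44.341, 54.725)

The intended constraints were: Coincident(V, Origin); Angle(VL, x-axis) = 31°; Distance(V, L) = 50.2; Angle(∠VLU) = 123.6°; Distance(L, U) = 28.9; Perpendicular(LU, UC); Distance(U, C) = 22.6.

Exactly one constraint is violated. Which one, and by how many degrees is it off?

Perpendicular(LU, UC) — off by 3.80°.

V = (0.00, 0.00) ✓; VL at 31.00° ✓; |VL| = 50.20 ✓; ∠VLU = 123.6° ✓; |LU| = 28.90 ✓; ∠(LU, UC) = 93.80° ✗; |UC| = 22.60 ✓.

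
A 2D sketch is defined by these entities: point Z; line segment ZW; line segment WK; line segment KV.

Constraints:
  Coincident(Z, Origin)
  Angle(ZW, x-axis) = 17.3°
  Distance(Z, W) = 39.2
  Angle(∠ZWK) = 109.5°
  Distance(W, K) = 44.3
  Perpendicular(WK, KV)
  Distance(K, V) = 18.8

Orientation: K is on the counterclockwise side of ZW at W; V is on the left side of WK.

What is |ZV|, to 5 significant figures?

60.188

∠ZWK = 109.5°, so WK runs at 17.3° + (180° − 109.5°) = 87.800° from the x-axis; with |WK| = 44.3, K = W + 44.3·(cos 87.800°, sin 87.800°) = (39.127, 55.924). WK is perpendicular to KV; with |KV| = 18.8 on the left of WK, V = K + 18.8·(-0.99926, 0.038388) = (20.341, 56.646). Then |ZV| = |V − Z| = 60.188.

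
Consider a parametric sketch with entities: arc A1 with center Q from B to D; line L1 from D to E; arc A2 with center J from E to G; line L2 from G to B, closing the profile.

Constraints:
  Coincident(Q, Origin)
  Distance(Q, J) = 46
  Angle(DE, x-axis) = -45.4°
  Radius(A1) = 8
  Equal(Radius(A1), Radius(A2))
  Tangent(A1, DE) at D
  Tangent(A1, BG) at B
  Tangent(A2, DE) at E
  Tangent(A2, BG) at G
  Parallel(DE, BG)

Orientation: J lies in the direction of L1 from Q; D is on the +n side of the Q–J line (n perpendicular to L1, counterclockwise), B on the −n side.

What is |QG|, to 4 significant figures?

46.69

Tangency of A1 to both parallel lines with radius 8.0 puts D and B at Q ± 8.0·n: D = (5.696, 5.617), B = (-5.696, -5.617). Equal radii place E and G the same way about J: E = J + 8.0·n = (38.00, -27.14), G = J − 8.0·n = (26.60, -38.37). Then |QG| = |G − Q| = 46.69.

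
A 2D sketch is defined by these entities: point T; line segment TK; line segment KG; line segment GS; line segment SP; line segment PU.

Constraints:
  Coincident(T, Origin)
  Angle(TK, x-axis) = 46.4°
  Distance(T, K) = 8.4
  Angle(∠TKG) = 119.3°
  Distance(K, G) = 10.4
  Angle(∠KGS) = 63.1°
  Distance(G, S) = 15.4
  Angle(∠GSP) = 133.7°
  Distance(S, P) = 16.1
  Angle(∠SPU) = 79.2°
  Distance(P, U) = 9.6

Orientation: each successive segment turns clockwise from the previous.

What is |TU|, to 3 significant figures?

9.00

T is at the origin; TK runs at 46.4° with length 8.4, so K = (5.79, 6.08). ∠TKG = 119.3° gives KG at -14.3° from the x-axis; with |KG| = 10.4, G = (15.9, 3.51). ∠KGS = 63.1° gives GS at -131° from the x-axis; with |GS| = 15.4, S = (5.73, -8.07). ∠GSP = 133.7° gives SP at -178° from the x-axis; with |SP| = 16.1, P = (-10.4, -8.78). ∠SPU = 79.2° gives PU at 81.7° from the x-axis; with |PU| = 9.6, U = (-8.97, 0.724). Then |TU| = |U − T| = 9.00.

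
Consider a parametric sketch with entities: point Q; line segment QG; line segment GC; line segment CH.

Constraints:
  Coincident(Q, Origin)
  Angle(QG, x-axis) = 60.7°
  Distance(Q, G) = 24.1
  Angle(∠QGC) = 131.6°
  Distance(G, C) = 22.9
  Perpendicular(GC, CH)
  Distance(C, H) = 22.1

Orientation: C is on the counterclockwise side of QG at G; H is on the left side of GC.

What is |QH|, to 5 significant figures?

39.114

Q is at the origin; QG runs at 60.7° with length 24.1, so G = 24.1·(cos 60.7°, sin 60.7°) = (11.794, 21.017). ∠QGC = 131.6°, so GC runs at 60.7° + (180° − 131.6°) = 109.10° from the x-axis; with |GC| = 22.9, C = G + 22.9·(cos 109.10°, sin 109.10°) = (4.3008, 42.656). The perpendicularity gives CH at right angles to GC; with |CH| = 22.1 on the left of GC, H = C + 22.1·(-0.94495, -0.32722) = (-16.583, 35.425). Then |QH| = |H − Q| = 39.114.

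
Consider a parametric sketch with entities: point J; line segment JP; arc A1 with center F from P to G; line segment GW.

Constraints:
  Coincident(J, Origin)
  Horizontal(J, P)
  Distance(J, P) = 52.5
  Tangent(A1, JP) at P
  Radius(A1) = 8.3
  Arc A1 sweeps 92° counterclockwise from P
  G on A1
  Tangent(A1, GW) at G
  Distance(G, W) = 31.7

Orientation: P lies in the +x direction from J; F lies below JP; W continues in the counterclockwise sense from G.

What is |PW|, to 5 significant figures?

40.907

On A1, P sits at bearing 90° from F; a 92° counterclockwise sweep puts G at bearing 182°, so G = F + 8.3·(cos 182°, sin 182°) = (44.205, -8.5897). The tangent condition forces FG to be normal to GW, so GW runs along (−sin 182°, cos 182°); with |GW| = 31.7, W = (45.311, -40.270). Then |PW| = |W − P| = 40.907.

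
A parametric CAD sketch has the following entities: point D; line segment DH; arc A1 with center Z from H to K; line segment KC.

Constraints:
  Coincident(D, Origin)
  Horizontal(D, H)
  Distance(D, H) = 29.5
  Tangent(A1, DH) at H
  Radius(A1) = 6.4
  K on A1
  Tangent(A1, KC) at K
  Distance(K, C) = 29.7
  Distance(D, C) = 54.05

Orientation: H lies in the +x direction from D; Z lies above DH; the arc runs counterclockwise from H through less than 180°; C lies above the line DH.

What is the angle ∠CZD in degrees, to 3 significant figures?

126°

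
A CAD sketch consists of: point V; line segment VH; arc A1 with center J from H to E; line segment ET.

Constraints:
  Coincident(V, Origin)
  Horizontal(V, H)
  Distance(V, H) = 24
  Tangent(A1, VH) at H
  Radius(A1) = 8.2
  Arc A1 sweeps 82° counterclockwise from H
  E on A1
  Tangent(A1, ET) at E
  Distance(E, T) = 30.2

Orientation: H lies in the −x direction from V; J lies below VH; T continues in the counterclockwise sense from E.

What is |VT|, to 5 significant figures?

51.825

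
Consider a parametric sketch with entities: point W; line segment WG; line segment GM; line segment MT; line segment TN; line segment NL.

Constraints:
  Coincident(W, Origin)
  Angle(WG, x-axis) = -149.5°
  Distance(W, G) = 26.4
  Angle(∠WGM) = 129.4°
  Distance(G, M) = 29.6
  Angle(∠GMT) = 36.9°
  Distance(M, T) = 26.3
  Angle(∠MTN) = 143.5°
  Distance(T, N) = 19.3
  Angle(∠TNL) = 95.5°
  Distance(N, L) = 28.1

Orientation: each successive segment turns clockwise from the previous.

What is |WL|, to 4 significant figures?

32.58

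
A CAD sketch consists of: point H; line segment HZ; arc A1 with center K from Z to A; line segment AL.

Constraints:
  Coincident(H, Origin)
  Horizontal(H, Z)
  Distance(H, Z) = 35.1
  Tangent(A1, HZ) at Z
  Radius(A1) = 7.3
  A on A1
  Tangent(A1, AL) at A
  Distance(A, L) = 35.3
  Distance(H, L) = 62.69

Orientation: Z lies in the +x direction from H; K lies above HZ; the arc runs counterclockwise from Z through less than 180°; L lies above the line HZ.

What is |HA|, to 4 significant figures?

42.80

Checks: ∠(KZ, ZH) = 90.00° ✓; |KZ| = 7.300 ✓; |KA| = 7.300 ✓; ∠(KA, AL) = 90.00° ✓; |AL| = 35.30 ✓; |HL| = 62.69 ✓.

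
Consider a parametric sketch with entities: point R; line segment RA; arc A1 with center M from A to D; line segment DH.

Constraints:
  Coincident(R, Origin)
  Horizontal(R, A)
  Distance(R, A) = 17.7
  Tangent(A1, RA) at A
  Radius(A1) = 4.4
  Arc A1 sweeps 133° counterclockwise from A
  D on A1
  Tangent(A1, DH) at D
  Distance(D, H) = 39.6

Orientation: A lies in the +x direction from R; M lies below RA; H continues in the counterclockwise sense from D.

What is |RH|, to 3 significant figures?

55.2

On A1, A sits at bearing 90° from M; a 133° counterclockwise sweep puts D at bearing 223°, so D = M + 4.4·(cos 223°, sin 223°) = (14.5, -7.40). The tangent condition forces MD to be normal to DH, so DH runs along (−sin 223°, cos 223°); with |DH| = 39.6, H = (41.5, -36.4). Then |RH| = |H − R| = 55.2.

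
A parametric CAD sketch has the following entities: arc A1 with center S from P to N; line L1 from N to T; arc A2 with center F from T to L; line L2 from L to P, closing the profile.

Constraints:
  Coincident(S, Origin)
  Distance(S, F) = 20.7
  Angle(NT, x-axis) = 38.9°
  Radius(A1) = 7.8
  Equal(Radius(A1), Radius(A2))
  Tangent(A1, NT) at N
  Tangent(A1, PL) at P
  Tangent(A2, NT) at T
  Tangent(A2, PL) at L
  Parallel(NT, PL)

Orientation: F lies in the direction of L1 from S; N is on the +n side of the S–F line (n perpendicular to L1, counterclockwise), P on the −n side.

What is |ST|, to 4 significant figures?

22.12

Tangency of A1 to both parallel lines with radius 7.8 puts N and P at S ± 7.8·n: N = (-4.898, 6.070), P = (4.898, -6.070). Equal radii place T and L the same way about F: T = F + 7.8·n = (11.21, 19.07), L = F − 7.8·n = (21.01, 6.929). Then |ST| = |T − S| = 22.12.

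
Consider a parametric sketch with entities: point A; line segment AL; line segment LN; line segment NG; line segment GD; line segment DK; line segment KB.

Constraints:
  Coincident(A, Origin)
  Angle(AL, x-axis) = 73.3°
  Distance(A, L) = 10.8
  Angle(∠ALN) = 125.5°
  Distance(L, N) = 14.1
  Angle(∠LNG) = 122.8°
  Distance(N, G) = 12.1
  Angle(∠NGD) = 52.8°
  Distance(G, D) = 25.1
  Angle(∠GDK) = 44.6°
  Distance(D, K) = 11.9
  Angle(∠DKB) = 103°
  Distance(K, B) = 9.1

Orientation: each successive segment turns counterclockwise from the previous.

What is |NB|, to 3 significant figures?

6.37

∠GDK = 44.6° gives DK at 87.6° from the x-axis; with |DK| = 11.9, K = (-0.234, 13.7). ∠DKB = 103.0° gives KB at 165° from the x-axis; with |KB| = 9.1, B = (-9.01, 16.1). Then |NB| = |B − N| = 6.37.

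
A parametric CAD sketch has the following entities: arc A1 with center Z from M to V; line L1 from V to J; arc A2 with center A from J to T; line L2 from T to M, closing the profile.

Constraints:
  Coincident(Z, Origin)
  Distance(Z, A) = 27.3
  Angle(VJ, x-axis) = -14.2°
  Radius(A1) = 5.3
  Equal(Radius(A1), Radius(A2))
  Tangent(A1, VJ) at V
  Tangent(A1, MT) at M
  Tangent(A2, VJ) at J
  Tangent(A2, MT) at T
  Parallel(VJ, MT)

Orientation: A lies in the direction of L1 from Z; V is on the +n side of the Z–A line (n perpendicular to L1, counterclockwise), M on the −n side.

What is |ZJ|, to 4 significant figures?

27.81

The slot axis is L1's direction at -14.2°, so u = (cos -14.2°, sin -14.2°) = (0.9694, -0.2453) and n = (−sin -14.2°, cos -14.2°) = (0.2453, 0.9694). Z is at the origin and A lies 27.3 along u from Z, so A = 27.3·u = (26.47, -6.697). Tangency of A1 to both parallel lines with radius 5.3 puts V and M at Z ± 5.3·n: V = (1.300, 5.138), M = (-1.300, -5.138). Equal radii place J and T the same way about A: J = A + 5.3·n = (27.77, -1.559), T = A − 5.3·n = (25.17, -11.83). Then |ZJ| = |J − Z| = 27.81.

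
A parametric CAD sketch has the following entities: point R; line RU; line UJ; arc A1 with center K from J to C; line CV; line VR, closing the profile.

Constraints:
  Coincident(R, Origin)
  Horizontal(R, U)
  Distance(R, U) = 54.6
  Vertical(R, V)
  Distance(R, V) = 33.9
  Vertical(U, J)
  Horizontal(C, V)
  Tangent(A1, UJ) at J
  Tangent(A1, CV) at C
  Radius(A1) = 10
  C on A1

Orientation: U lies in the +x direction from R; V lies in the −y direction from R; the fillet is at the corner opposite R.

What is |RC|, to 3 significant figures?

56.0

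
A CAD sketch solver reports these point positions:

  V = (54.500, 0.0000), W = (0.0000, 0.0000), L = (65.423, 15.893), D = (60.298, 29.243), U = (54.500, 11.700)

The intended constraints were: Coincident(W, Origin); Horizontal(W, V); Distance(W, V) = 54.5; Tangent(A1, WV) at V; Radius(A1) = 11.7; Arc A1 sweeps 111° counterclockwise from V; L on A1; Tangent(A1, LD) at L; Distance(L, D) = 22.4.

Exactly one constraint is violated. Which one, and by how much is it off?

Distance(L, D) = 22.4 — off by 8.10.

W = (0.00, 0.00) ✓; W.y = 0.00, V.y = 0.00 ✓; |WV| = 54.50 ✓; ∠(UV, VW) = 90.00° ✓; |UV| = 11.70 ✓; bearing(U→L) − bearing(U→V) = 111.0° ✓; |UL| = 11.70 ✓; ∠(UL, LD) = 90.00° ✓; |LD| = 14.30 ✗.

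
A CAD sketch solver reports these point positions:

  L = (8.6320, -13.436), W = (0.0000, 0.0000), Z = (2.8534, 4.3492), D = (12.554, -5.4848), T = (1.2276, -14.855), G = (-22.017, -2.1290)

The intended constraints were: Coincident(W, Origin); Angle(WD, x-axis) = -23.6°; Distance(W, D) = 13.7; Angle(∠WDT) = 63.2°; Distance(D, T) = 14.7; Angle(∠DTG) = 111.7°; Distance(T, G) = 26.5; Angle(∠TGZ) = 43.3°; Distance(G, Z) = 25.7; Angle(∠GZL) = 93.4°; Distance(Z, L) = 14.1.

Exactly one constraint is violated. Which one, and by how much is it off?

Distance(Z, L) = 14.1 — off by 4.60.

W = (0.00, 0.00) ✓; WD at -23.60° ✓; |WD| = 13.70 ✓; ∠WDT = 63.20° ✓; |DT| = 14.70 ✓; ∠DTG = 111.7° ✓; |TG| = 26.50 ✓; ∠TGZ = 43.30° ✓; |GZ| = 25.70 ✓; ∠GZL = 93.40° ✓; |ZL| = 18.70 ✗.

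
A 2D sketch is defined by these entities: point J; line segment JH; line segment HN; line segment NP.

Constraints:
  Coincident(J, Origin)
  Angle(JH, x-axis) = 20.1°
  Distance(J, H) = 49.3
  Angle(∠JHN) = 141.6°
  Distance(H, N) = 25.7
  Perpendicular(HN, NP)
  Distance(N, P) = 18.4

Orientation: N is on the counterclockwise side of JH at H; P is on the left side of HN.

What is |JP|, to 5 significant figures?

65.487

∠JHN = 141.6°, so HN runs at 20.1° + (180° − 141.6°) = 58.500° from the x-axis; with |HN| = 25.7, N = H + 25.7·(cos 58.500°, sin 58.500°) = (59.726, 38.855). HN ⟂ NP; with |NP| = 18.4 on the left of HN, P = N + 18.4·(-0.85264, 0.52250) = (44.037, 48.469). Then |JP| = |P − J| = 65.487.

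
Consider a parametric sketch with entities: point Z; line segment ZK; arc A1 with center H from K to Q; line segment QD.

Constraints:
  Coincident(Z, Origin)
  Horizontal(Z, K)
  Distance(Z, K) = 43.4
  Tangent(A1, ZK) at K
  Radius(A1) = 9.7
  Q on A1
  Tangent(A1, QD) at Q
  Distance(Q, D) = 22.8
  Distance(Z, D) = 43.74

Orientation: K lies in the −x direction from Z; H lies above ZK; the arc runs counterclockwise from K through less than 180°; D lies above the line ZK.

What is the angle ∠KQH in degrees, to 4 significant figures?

48.74°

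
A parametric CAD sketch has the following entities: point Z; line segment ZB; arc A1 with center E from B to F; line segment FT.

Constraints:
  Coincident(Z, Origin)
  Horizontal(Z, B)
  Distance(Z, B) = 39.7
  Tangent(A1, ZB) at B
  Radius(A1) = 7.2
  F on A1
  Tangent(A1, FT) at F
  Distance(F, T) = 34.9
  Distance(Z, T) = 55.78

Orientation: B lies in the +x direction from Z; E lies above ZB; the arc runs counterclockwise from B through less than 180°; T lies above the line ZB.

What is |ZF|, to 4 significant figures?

47.50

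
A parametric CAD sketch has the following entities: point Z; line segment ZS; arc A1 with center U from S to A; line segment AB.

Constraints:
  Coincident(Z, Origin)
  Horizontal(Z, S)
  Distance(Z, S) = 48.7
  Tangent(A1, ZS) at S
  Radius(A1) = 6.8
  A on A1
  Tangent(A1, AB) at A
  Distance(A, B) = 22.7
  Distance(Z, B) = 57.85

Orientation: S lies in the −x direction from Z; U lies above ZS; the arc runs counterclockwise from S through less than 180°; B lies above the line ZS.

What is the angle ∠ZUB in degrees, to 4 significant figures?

99.06°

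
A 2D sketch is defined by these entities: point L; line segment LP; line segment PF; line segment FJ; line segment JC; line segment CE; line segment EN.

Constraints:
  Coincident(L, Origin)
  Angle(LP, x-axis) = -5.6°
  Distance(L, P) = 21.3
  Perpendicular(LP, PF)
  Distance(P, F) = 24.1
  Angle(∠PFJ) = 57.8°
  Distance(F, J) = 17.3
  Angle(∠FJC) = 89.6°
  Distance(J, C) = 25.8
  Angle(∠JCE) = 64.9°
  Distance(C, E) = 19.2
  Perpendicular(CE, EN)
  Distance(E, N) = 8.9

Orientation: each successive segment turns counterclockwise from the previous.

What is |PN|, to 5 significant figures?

14.271

L is at the origin; LP runs at -5.6° with length 21.3, so P = (21.198, -2.0785). LP ⟂ PF, so PF runs at 84.400°; with |PF| = 24.1, F = (23.550, 21.906). ∠PFJ = 57.8° gives FJ at -153.40° from the x-axis; with |FJ| = 17.3, J = (8.0812, 14.160). ∠FJC = 89.6° gives JC at -63.000° from the x-axis; with |JC| = 25.8, C = (19.794, -8.8277). ∠JCE = 64.9° gives CE at 52.100° from the x-axis; with |CE| = 19.2, E = (31.588, 6.3227). CE is perpendicular to EN, so EN runs at 142.10°; with |EN| = 8.9, N = (24.566, 11.790). Then |PN| = |N − P| = 14.271.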